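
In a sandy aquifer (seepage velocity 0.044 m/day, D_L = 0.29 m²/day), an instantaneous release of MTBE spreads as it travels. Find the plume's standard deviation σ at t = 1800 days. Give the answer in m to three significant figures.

Dispersive spreading gives a Gaussian with σ² = 2Dt; advection only shifts the center.
σ = √(2 × 0.29 × 1800) = 32.3 m.

32.3 m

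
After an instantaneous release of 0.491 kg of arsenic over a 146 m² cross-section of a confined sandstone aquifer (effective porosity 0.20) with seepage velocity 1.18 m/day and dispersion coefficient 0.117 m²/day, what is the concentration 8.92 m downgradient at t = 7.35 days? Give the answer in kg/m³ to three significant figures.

0.00503 kg/m³

For an instantaneous plane source, C(x,t) = M/(n_e·A·√(4πDt)) · exp(−(x−vt)²/(4Dt)), with n_e·A the pore (flow) area.
Plume center vt = 1.18 × 7.35 = 8.673 m, so the well at 8.92 m is 0.247 m downgradient of the peak.
√(4πDt) = 3.287 m, giving peak height M/(n_e·A·√(4πDt)) = 0.491/(0.20 × 146 × 3.287) = 0.005116 kg/m³.
(x−vt)²/(4Dt) = (0.247)²/(4 × 0.117 × 7.35) = 0.01774; exp(−0.01774) = 0.9824.
C = 0.005116 × 0.9824 = 0.00503 kg/m³.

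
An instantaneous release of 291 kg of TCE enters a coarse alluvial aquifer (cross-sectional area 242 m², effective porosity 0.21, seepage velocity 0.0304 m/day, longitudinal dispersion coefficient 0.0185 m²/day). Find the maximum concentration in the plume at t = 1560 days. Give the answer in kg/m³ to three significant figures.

The peak of an instantaneous 1D plume sits at x = vt; there the Gaussian factor is 1 and C_max = M/(n_e·A·√(4πDt)), where n_e·A is the pore area the mass is dissolved in.
√(4πDt) = √(4π × 0.0185 × 1560) = 19.04 m, so C_max = 291/(0.21 × 242 × 19.04) = 0.301 kg/m³.

0.301 kg/m³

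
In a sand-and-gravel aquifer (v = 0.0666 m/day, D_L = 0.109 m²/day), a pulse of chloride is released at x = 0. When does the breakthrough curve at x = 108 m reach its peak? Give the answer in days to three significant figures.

For the 1D instantaneous-source solution, setting ∂C/∂t = 0 at fixed x gives v²t² + 2Dt − x² = 0, so t = (√(D² + v²x²) − D)/v².
√(D² + v²x²) = √(0.109² + 0.0666² × 108²) = 7.194; v² = 0.00443556.
t = (7.194 − 0.109)/0.00443556 = 1600 days (vs. the pure-advection estimate x/v = 1620 d).

1600 days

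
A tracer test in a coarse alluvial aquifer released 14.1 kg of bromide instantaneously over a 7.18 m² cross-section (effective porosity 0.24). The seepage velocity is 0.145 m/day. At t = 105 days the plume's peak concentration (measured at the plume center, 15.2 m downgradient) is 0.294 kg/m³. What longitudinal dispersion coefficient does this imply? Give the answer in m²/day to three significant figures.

0.587 m²/day

At the plume center C_max = M/(n_e·A·√(4πDt)), so D = M²/(4πt·(n_e·A·C_max)²).
n_e·A·C_max = 0.24 × 7.18 × 0.294 = 0.5066 kg/m.
D = 14.1²/(4π × 105 × 0.5066²) = 0.587 m²/day.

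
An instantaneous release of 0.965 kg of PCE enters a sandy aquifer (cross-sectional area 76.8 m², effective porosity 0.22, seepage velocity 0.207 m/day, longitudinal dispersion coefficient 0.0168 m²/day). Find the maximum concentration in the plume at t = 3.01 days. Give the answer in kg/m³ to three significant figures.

0.0716 kg/m³

The peak of an instantaneous 1D plume sits at x = vt; there the Gaussian factor is 1 and C_max = M/(n_e·A·√(4πDt)), where n_e·A is the pore area the mass is dissolved in.
√(4πDt) = √(4π × 0.0168 × 3.01) = 0.7972 m, so C_max = 0.965/(0.22 × 76.8 × 0.7972) = 0.0716 kg/m³.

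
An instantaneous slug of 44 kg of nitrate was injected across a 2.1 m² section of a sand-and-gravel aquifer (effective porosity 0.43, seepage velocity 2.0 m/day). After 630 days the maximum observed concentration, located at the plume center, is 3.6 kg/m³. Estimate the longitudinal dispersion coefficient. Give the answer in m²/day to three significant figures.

At the plume center C_max = M/(n_e·A·√(4πDt)), so D = M²/(4πt·(n_e·A·C_max)²).
n_e·A·C_max = 0.43 × 2.1 × 3.6 = 3.251 kg/m.
D = 44²/(4π × 630 × 3.251²) = 0.0231 m²/day.

0.0231 m²/day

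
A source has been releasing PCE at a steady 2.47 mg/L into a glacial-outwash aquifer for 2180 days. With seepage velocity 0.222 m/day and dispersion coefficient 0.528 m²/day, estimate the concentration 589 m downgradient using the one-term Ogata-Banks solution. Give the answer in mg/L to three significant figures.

For a continuous step input, C/C₀ ≈ ½·erfc((x−vt)/(2√(Dt))).
vt = 0.222 × 2180 = 483.96 m and 2√(Dt) = 2√(0.528 × 2180) = 67.85 m.
Argument (x−vt)/(2√(Dt)) = (589 − 483.96)/67.85 = 1.548; ½·erfc(1.548) = 0.01429.
C = 2.47 × 0.01429 = 0.0353 mg/L.

0.0353 mg/L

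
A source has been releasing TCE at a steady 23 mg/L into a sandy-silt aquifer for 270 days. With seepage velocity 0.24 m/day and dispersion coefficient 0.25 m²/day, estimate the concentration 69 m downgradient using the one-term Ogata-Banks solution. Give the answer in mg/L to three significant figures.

8.25 mg/L

For a continuous step input, C/C₀ ≈ ½·erfc((x−vt)/(2√(Dt))).
vt = 0.24 × 270 = 64.8 m and 2√(Dt) = 2√(0.25 × 270) = 16.43 m.
Argument (x−vt)/(2√(Dt)) = (69 − 64.8)/16.43 = 0.2556; ½·erfc(0.2556) = 0.3589.
C = 23 × 0.3589 = 8.25 mg/L.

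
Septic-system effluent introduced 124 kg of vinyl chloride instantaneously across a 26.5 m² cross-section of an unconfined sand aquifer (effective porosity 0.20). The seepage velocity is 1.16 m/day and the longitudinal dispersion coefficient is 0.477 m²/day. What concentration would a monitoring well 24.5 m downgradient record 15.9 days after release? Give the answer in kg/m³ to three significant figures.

For an instantaneous plane source, C(x,t) = M/(n_e·A·√(4πDt)) · exp(−(x−vt)²/(4Dt)), with n_e·A the pore (flow) area.
Plume center vt = 1.16 × 15.9 = 18.444 m, so the well at 24.5 m is 6.056 m downgradient of the peak.
√(4πDt) = 9.763 m, giving peak height M/(n_e·A·√(4πDt)) = 124/(0.20 × 26.5 × 9.763) = 2.396 kg/m³.
(x−vt)²/(4Dt) = (6.056)²/(4 × 0.477 × 15.9) = 1.209; exp(−1.209) = 0.2985.
C = 2.396 × 0.2985 = 0.715 kg/m³.

0.715 kg/m³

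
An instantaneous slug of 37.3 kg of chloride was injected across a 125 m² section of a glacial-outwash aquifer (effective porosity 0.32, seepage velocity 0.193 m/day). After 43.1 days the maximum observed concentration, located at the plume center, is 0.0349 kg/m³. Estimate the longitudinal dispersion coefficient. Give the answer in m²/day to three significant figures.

1.32 m²/day

At the plume center C_max = M/(n_e·A·√(4πDt)), so D = M²/(4πt·(n_e·A·C_max)²).
n_e·A·C_max = 0.32 × 125 × 0.0349 = 1.396 kg/m.
D = 37.3²/(4π × 43.1 × 1.396²) = 1.32 m²/day.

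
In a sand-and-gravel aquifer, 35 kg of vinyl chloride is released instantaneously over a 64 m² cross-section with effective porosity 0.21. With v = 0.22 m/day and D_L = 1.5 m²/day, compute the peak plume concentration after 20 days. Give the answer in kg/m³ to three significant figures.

The peak of an instantaneous 1D plume sits at x = vt; there the Gaussian factor is 1 and C_max = M/(n_e·A·√(4πDt)), where n_e·A is the pore area the mass is dissolved in.
√(4πDt) = √(4π × 1.5 × 20) = 19.42 m, so C_max = 35/(0.21 × 64 × 19.42) = 0.134 kg/m³.

0.134 kg/m³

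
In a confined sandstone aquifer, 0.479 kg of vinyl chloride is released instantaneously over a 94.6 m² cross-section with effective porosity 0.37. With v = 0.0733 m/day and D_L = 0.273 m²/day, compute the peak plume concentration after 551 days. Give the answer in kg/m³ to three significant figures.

The peak of an instantaneous 1D plume sits at x = vt; there the Gaussian factor is 1 and C_max = M/(n_e·A·√(4πDt)), where n_e·A is the pore area the mass is dissolved in.
√(4πDt) = √(4π × 0.273 × 551) = 43.48 m, so C_max = 0.479/(0.37 × 94.6 × 43.48) = 0.000315 kg/m³.

0.000315 kg/m³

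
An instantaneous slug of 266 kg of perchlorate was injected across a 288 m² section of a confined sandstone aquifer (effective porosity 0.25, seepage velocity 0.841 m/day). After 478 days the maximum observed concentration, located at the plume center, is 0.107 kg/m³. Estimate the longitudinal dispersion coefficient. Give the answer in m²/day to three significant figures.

At the plume center C_max = M/(n_e·A·√(4πDt)), so D = M²/(4πt·(n_e·A·C_max)²).
n_e·A·C_max = 0.25 × 288 × 0.107 = 7.704 kg/m.
D = 266²/(4π × 478 × 7.704²) = 0.198 m²/day.

0.198 m²/day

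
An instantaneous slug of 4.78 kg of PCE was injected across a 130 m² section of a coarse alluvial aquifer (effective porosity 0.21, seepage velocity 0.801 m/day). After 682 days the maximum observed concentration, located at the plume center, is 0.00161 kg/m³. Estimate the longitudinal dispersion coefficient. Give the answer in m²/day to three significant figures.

1.38 m²/day

At the plume center C_max = M/(n_e·A·√(4πDt)), so D = M²/(4πt·(n_e·A·C_max)²).
n_e·A·C_max = 0.21 × 130 × 0.00161 = 0.04395 kg/m.
D = 4.78²/(4π × 682 × 0.04395²) = 1.38 m²/day.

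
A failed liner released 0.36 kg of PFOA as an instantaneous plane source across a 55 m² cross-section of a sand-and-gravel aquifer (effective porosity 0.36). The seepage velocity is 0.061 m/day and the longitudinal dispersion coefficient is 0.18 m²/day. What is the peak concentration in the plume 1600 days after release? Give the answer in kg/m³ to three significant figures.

The peak of an instantaneous 1D plume sits at x = vt; there the Gaussian factor is 1 and C_max = M/(n_e·A·√(4πDt)), where n_e·A is the pore area the mass is dissolved in.
√(4πDt) = √(4π × 0.18 × 1600) = 60.16 m, so C_max = 0.36/(0.36 × 55 × 60.16) = 0.000302 kg/m³.

0.000302 kg/m³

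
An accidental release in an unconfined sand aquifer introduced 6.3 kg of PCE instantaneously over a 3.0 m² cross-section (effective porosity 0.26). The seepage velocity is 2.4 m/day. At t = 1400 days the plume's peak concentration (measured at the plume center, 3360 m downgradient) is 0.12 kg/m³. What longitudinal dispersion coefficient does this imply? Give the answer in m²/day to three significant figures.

At the plume center C_max = M/(n_e·A·√(4πDt)), so D = M²/(4πt·(n_e·A·C_max)²).
n_e·A·C_max = 0.26 × 3.0 × 0.12 = 0.09360 kg/m.
D = 6.3²/(4π × 1400 × 0.09360²) = 0.258 m²/day.

0.258 m²/day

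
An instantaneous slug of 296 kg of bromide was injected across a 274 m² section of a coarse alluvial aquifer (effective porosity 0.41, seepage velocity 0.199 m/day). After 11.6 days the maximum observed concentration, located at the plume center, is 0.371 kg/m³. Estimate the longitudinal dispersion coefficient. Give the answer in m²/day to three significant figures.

0.346 m²/day

At the plume center C_max = M/(n_e·A·√(4πDt)), so D = M²/(4πt·(n_e·A·C_max)²).
n_e·A·C_max = 0.41 × 274 × 0.371 = 41.68 kg/m.
D = 296²/(4π × 11.6 × 41.68²) = 0.346 m²/day.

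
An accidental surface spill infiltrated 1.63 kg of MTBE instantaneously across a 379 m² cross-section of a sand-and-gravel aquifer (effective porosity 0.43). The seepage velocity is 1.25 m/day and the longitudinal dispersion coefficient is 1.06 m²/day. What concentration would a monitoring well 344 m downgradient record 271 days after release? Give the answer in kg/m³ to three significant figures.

For an instantaneous plane source, C(x,t) = M/(n_e·A·√(4πDt)) · exp(−(x−vt)²/(4Dt)), with n_e·A the pore (flow) area.
Plume center vt = 1.25 × 271 = 338.75 m, so the well at 344 m is 5.25 m downgradient of the peak.
√(4πDt) = 60.08 m, giving peak height M/(n_e·A·√(4πDt)) = 1.63/(0.43 × 379 × 60.08) = 0.0001665 kg/m³.
(x−vt)²/(4Dt) = (5.25)²/(4 × 1.06 × 271) = 0.02399; exp(−0.02399) = 0.9763.
C = 0.0001665 × 0.9763 = 0.000163 kg/m³.

0.000163 kg/m³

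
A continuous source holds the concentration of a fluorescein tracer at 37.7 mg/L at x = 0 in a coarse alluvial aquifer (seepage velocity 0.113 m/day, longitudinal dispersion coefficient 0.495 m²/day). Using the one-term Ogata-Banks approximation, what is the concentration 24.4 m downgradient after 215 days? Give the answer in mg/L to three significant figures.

For a continuous step input, C/C₀ ≈ ½·erfc((x−vt)/(2√(Dt))).
vt = 0.113 × 215 = 24.295 m and 2√(Dt) = 2√(0.495 × 215) = 20.63 m.
Argument (x−vt)/(2√(Dt)) = (24.4 − 24.295)/20.63 = 0.005090; ½·erfc(0.005090) = 0.4971.
C = 37.7 × 0.4971 = 18.7 mg/L.

18.7 mg/L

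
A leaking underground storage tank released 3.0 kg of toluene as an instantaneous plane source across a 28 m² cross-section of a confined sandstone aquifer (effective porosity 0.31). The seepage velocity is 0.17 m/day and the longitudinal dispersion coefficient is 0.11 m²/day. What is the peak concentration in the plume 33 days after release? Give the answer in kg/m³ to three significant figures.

The peak of an instantaneous 1D plume sits at x = vt; there the Gaussian factor is 1 and C_max = M/(n_e·A·√(4πDt)), where n_e·A is the pore area the mass is dissolved in.
√(4πDt) = √(4π × 0.11 × 33) = 6.754 m, so C_max = 3.0/(0.31 × 28 × 6.754) = 0.0512 kg/m³.

0.0512 kg/m³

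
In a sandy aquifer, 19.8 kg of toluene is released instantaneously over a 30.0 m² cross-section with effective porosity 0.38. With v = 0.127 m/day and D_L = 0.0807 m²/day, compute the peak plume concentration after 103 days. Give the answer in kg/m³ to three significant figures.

0.170 kg/m³

The peak of an instantaneous 1D plume sits at x = vt; there the Gaussian factor is 1 and C_max = M/(n_e·A·√(4πDt)), where n_e·A is the pore area the mass is dissolved in.
√(4πDt) = √(4π × 0.0807 × 103) = 10.22 m, so C_max = 19.8/(0.38 × 30.0 × 10.22) = 0.170 kg/m³.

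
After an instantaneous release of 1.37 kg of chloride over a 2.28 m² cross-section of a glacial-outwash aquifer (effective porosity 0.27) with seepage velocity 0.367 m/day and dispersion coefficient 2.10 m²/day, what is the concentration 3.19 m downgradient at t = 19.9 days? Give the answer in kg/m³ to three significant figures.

For an instantaneous plane source, C(x,t) = M/(n_e·A·√(4πDt)) · exp(−(x−vt)²/(4Dt)), with n_e·A the pore (flow) area.
Plume center vt = 0.367 × 19.9 = 7.3033 m, so the well at 3.19 m is 4.1133 m upgradient of the peak.
√(4πDt) = 22.92 m, giving peak height M/(n_e·A·√(4πDt)) = 1.37/(0.27 × 2.28 × 22.92) = 0.09710 kg/m³.
(x−vt)²/(4Dt) = (-4.1133)²/(4 × 2.10 × 19.9) = 0.1012; exp(−0.1012) = 0.9038.
C = 0.09710 × 0.9038 = 0.0878 kg/m³.

0.0878 kg/m³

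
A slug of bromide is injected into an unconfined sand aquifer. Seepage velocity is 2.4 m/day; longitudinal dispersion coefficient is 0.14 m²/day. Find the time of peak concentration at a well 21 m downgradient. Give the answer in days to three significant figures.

For the 1D instantaneous-source solution, setting ∂C/∂t = 0 at fixed x gives v²t² + 2Dt − x² = 0, so t = (√(D² + v²x²) − D)/v².
√(D² + v²x²) = √(0.14² + 2.4² × 21²) = 50.40; v² = 5.76.
t = (50.40 − 0.14)/5.76 = 8.73 days (vs. the pure-advection estimate x/v = 8.75 d).

8.73 days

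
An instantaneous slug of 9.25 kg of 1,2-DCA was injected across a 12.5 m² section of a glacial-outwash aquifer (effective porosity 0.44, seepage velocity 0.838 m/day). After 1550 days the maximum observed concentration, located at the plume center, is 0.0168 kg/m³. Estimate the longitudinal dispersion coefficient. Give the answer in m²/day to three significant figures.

0.515 m²/day

At the plume center C_max = M/(n_e·A·√(4πDt)), so D = M²/(4πt·(n_e·A·C_max)²).
n_e·A·C_max = 0.44 × 12.5 × 0.0168 = 0.09240 kg/m.
D = 9.25²/(4π × 1550 × 0.09240²) = 0.515 m²/day.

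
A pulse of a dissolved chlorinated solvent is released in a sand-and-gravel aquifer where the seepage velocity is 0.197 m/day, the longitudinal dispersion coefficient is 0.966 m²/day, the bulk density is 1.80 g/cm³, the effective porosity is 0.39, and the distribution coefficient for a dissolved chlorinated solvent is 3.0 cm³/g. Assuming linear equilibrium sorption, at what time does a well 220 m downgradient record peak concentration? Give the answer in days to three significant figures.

16200 days

Retardation factor R = 1 + ρ_b·K_d/n = 1 + 1.80 × 3.0/0.39 = 14.85.
Sorption retards both mechanisms: v_R = v/R = 0.01327 m/day, D_R = D/R = 0.06505 m²/day.
Peak time from v_R²t² + 2D_R t − x² = 0: t = (√(D_R² + v_R²x²) − D_R)/v_R².
√(D_R² + v_R²x²) = √(0.06505² + 0.01327² × 220²) = 2.920; v_R² = 0.0001761.
t = (2.920 − 0.06505)/0.0001761 = 16200 days.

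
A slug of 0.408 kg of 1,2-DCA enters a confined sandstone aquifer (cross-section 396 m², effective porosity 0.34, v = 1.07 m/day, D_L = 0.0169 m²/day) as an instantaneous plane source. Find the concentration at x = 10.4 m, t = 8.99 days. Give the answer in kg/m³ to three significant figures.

For an instantaneous plane source, C(x,t) = M/(n_e·A·√(4πDt)) · exp(−(x−vt)²/(4Dt)), with n_e·A the pore (flow) area.
Plume center vt = 1.07 × 8.99 = 9.6193 m, so the well at 10.4 m is 0.7807 m downgradient of the peak.
√(4πDt) = 1.382 m, giving peak height M/(n_e·A·√(4πDt)) = 0.408/(0.34 × 396 × 1.382) = 0.002193 kg/m³.
(x−vt)²/(4Dt) = (0.7807)²/(4 × 0.0169 × 8.99) = 1.003; exp(−1.003) = 0.3668.
C = 0.002193 × 0.3668 = 0.000804 kg/m³.

0.000804 kg/m³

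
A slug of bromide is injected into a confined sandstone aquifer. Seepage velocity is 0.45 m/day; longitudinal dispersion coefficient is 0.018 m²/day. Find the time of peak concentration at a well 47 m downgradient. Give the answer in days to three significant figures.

For the 1D instantaneous-source solution, setting ∂C/∂t = 0 at fixed x gives v²t² + 2Dt − x² = 0, so t = (√(D² + v²x²) − D)/v².
√(D² + v²x²) = √(0.018² + 0.45² × 47²) = 21.15; v² = 0.2025.
t = (21.15 − 0.018)/0.2025 = 104 days (vs. the pure-advection estimate x/v = 104 d).

104 days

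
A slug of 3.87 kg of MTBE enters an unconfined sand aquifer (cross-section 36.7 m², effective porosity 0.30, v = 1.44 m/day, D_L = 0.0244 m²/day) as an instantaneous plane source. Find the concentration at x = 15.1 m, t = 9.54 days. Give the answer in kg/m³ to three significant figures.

For an instantaneous plane source, C(x,t) = M/(n_e·A·√(4πDt)) · exp(−(x−vt)²/(4Dt)), with n_e·A the pore (flow) area.
Plume center vt = 1.44 × 9.54 = 13.7376 m, so the well at 15.1 m is 1.3624 m downgradient of the peak.
√(4πDt) = 1.710 m, giving peak height M/(n_e·A·√(4πDt)) = 3.87/(0.30 × 36.7 × 1.710) = 0.2056 kg/m³.
(x−vt)²/(4Dt) = (1.3624)²/(4 × 0.0244 × 9.54) = 1.993; exp(−1.993) = 0.1363.
C = 0.2056 × 0.1363 = 0.0280 kg/m³.

0.0280 kg/m³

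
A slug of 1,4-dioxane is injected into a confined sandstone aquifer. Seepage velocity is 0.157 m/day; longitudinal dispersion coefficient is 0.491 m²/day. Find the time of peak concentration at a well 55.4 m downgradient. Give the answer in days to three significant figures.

For the 1D instantaneous-source solution, setting ∂C/∂t = 0 at fixed x gives v²t² + 2Dt − x² = 0, so t = (√(D² + v²x²) − D)/v².
√(D² + v²x²) = √(0.491² + 0.157² × 55.4²) = 8.712; v² = 0.024649.
t = (8.712 − 0.491)/0.024649 = 334 days (vs. the pure-advection estimate x/v = 353 d).

334 days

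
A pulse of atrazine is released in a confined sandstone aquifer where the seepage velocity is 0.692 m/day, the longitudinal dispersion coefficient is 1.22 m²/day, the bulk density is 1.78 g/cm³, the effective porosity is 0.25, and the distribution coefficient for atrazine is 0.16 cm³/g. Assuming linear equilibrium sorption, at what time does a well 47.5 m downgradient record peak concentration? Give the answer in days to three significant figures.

141 days

Retardation factor R = 1 + ρ_b·K_d/n = 1 + 1.78 × 0.16/0.25 = 2.139.
Sorption retards both mechanisms: v_R = v/R = 0.3235 m/day, D_R = D/R = 0.5704 m²/day.
Peak time from v_R²t² + 2D_R t − x² = 0: t = (√(D_R² + v_R²x²) − D_R)/v_R².
√(D_R² + v_R²x²) = √(0.5704² + 0.3235² × 47.5²) = 15.38; v_R² = 0.1047.
t = (15.38 − 0.5704)/0.1047 = 141 days.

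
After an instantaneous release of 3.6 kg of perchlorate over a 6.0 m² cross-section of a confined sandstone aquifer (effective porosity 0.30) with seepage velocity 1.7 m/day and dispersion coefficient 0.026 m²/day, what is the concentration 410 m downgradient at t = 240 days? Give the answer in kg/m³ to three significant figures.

0.192 kg/m³

For an instantaneous plane source, C(x,t) = M/(n_e·A·√(4πDt)) · exp(−(x−vt)²/(4Dt)), with n_e·A the pore (flow) area.
Plume center vt = 1.7 × 240 = 408 m, so the well at 410 m is 2 m downgradient of the peak.
√(4πDt) = 8.855 m, giving peak height M/(n_e·A·√(4πDt)) = 3.6/(0.30 × 6.0 × 8.855) = 0.2259 kg/m³.
(x−vt)²/(4Dt) = (2)²/(4 × 0.026 × 240) = 0.1603; exp(−0.1603) = 0.8519.
C = 0.2259 × 0.8519 = 0.192 kg/m³.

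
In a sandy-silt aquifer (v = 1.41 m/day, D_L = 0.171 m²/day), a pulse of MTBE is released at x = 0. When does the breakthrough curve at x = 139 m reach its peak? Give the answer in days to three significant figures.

For the 1D instantaneous-source solution, setting ∂C/∂t = 0 at fixed x gives v²t² + 2Dt − x² = 0, so t = (√(D² + v²x²) − D)/v².
√(D² + v²x²) = √(0.171² + 1.41² × 139²) = 196.0; v² = 1.9881.
t = (196.0 − 0.171)/1.9881 = 98.5 days (vs. the pure-advection estimate x/v = 98.6 d).

98.5 days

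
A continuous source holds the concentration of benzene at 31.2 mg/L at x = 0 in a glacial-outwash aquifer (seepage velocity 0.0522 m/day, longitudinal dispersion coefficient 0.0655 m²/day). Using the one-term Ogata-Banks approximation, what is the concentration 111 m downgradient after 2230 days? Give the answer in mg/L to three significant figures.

19.5 mg/L

For a continuous step input, C/C₀ ≈ ½·erfc((x−vt)/(2√(Dt))).
vt = 0.0522 × 2230 = 116.406 m and 2√(Dt) = 2√(0.0655 × 2230) = 24.17 m.
Argument (x−vt)/(2√(Dt)) = (111 − 116.406)/24.17 = -0.2237; ½·erfc(-0.2237) = 0.6241.
C = 31.2 × 0.6241 = 19.5 mg/L.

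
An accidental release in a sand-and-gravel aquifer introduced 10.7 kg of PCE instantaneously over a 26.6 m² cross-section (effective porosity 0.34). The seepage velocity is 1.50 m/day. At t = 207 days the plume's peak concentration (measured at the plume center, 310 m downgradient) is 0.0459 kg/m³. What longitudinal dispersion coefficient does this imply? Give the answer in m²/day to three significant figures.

0.255 m²/day

At the plume center C_max = M/(n_e·A·√(4πDt)), so D = M²/(4πt·(n_e·A·C_max)²).
n_e·A·C_max = 0.34 × 26.6 × 0.0459 = 0.4151 kg/m.
D = 10.7²/(4π × 207 × 0.4151²) = 0.255 m²/day.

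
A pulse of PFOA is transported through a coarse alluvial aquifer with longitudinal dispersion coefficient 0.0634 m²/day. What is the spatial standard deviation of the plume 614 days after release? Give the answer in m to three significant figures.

Dispersive spreading gives a Gaussian with σ² = 2Dt; advection only shifts the center.
σ = √(2 × 0.0634 × 614) = 8.82 m.

8.82 m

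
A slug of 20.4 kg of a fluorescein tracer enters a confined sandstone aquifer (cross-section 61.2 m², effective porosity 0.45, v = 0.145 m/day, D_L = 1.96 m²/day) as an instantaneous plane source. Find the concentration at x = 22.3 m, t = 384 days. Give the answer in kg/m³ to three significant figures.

0.00526 kg/m³

For an instantaneous plane source, C(x,t) = M/(n_e·A·√(4πDt)) · exp(−(x−vt)²/(4Dt)), with n_e·A the pore (flow) area.
Plume center vt = 0.145 × 384 = 55.68 m, so the well at 22.3 m is 33.38 m upgradient of the peak.
√(4πDt) = 97.25 m, giving peak height M/(n_e·A·√(4πDt)) = 20.4/(0.45 × 61.2 × 97.25) = 0.007617 kg/m³.
(x−vt)²/(4Dt) = (-33.38)²/(4 × 1.96 × 384) = 0.3701; exp(−0.3701) = 0.6907.
C = 0.007617 × 0.6907 = 0.00526 kg/m³.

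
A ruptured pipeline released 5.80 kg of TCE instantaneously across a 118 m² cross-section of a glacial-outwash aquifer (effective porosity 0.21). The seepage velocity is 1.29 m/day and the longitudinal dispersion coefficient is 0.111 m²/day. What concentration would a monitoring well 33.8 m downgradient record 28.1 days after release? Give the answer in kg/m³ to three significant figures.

For an instantaneous plane source, C(x,t) = M/(n_e·A·√(4πDt)) · exp(−(x−vt)²/(4Dt)), with n_e·A the pore (flow) area.
Plume center vt = 1.29 × 28.1 = 36.249 m, so the well at 33.8 m is 2.449 m upgradient of the peak.
√(4πDt) = 6.261 m, giving peak height M/(n_e·A·√(4πDt)) = 5.80/(0.21 × 118 × 6.261) = 0.03738 kg/m³.
(x−vt)²/(4Dt) = (-2.449)²/(4 × 0.111 × 28.1) = 0.4807; exp(−0.4807) = 0.6184.
C = 0.03738 × 0.6184 = 0.0231 kg/m³.

0.0231 kg/m³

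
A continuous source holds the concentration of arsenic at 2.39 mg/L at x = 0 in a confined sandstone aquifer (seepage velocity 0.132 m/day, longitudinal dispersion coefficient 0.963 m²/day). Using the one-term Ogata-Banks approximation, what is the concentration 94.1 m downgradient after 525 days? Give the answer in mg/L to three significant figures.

For a continuous step input, C/C₀ ≈ ½·erfc((x−vt)/(2√(Dt))).
vt = 0.132 × 525 = 69.3 m and 2√(Dt) = 2√(0.963 × 525) = 44.97 m.
Argument (x−vt)/(2√(Dt)) = (94.1 − 69.3)/44.97 = 0.5515; ½·erfc(0.5515) = 0.2177.
C = 2.39 × 0.2177 = 0.520 mg/L.

0.520 mg/L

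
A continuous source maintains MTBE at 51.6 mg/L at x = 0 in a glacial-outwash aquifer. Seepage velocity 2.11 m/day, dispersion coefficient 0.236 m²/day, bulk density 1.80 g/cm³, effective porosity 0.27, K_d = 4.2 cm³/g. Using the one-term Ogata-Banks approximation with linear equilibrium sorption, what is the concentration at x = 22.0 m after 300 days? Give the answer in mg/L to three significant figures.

Retardation factor R = 1 + ρ_b·K_d/n = 1 + 1.80 × 4.2/0.27 = 29.00.
Sorption retards both mechanisms: v_R = v/R = 0.07276 m/day, D_R = D/R = 0.008138 m²/day.
v_R·t = 0.07276 × 300 = 21.828 m; 2√(D_R t) = 3.125 m; argument = (22.0 − 21.828)/3.125 = 0.05504.
C = C₀ × ½·erfc(0.05504) = 51.6 × 0.4690 = 24.2 mg/L.

24.2 mg/L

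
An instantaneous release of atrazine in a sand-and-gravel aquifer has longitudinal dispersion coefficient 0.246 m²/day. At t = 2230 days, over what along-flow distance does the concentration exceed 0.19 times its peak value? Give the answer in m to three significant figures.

The plume is Gaussian with σ = √(2Dt) = √(2 × 0.246 × 2230) = 33.12 m.
C/C_peak = exp(−Δx²/(2σ²)) = 0.19 ⇒ Δx = σ·√(−2 ln 0.19) = 33.12 × 1.822 = 60.34 m.
Width = 2Δx = 121 m.

121 m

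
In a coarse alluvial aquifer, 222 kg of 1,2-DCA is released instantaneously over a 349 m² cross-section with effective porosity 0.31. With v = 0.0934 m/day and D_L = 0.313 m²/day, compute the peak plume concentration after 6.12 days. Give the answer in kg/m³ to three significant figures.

0.418 kg/m³

The peak of an instantaneous 1D plume sits at x = vt; there the Gaussian factor is 1 and C_max = M/(n_e·A·√(4πDt)), where n_e·A is the pore area the mass is dissolved in.
√(4πDt) = √(4π × 0.313 × 6.12) = 4.906 m, so C_max = 222/(0.31 × 349 × 4.906) = 0.418 kg/m³.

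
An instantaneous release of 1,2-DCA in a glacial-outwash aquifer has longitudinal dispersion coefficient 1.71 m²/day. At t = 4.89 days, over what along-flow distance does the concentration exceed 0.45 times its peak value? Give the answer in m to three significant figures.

The plume is Gaussian with σ = √(2Dt) = √(2 × 1.71 × 4.89) = 4.089 m.
C/C_peak = exp(−Δx²/(2σ²)) = 0.45 ⇒ Δx = σ·√(−2 ln 0.45) = 4.089 × 1.264 = 5.168 m.
Width = 2Δx = 10.3 m.

10.3 m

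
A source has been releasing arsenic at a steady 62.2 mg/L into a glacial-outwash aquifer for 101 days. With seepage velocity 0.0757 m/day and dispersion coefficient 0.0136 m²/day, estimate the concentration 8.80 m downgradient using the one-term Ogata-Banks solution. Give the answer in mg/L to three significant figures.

15.1 mg/L

For a continuous step input, C/C₀ ≈ ½·erfc((x−vt)/(2√(Dt))).
vt = 0.0757 × 101 = 7.6457 m and 2√(Dt) = 2√(0.0136 × 101) = 2.344 m.
Argument (x−vt)/(2√(Dt)) = (8.80 − 7.6457)/2.344 = 0.4924; ½·erfc(0.4924) = 0.2431.
C = 62.2 × 0.2431 = 15.1 mg/L.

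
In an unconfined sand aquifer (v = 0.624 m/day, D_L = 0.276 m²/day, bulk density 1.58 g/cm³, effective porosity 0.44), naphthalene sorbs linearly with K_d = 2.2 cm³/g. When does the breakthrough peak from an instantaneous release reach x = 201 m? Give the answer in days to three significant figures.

Retardation factor R = 1 + ρ_b·K_d/n = 1 + 1.58 × 2.2/0.44 = 8.900.
Sorption retards both mechanisms: v_R = v/R = 0.07011 m/day, D_R = D/R = 0.03101 m²/day.
Peak time from v_R²t² + 2D_R t − x² = 0: t = (√(D_R² + v_R²x²) − D_R)/v_R².
√(D_R² + v_R²x²) = √(0.03101² + 0.07011² × 201²) = 14.09; v_R² = 0.004915.
t = (14.09 − 0.03101)/0.004915 = 2860 days.

2860 days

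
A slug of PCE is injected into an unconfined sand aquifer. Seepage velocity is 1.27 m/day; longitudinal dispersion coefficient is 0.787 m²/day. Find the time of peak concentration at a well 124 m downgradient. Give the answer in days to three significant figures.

For the 1D instantaneous-source solution, setting ∂C/∂t = 0 at fixed x gives v²t² + 2Dt − x² = 0, so t = (√(D² + v²x²) − D)/v².
√(D² + v²x²) = √(0.787² + 1.27² × 124²) = 157.5; v² = 1.6129.
t = (157.5 − 0.787)/1.6129 = 97.2 days (vs. the pure-advection estimate x/v = 97.6 d).

97.2 days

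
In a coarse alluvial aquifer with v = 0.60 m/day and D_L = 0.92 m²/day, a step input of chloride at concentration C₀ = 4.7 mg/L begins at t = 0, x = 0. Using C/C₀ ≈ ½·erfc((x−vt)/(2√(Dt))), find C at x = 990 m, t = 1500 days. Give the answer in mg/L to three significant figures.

For a continuous step input, C/C₀ ≈ ½·erfc((x−vt)/(2√(Dt))).
vt = 0.60 × 1500 = 900 m and 2√(Dt) = 2√(0.92 × 1500) = 74.30 m.
Argument (x−vt)/(2√(Dt)) = (990 − 900)/74.30 = 1.211; ½·erfc(1.211) = 0.04339.
C = 4.7 × 0.04339 = 0.204 mg/L.

0.204 mg/L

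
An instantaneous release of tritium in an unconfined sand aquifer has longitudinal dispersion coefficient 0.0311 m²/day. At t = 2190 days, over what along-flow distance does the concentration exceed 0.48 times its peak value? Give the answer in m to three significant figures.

The plume is Gaussian with σ = √(2Dt) = √(2 × 0.0311 × 2190) = 11.67 m.
C/C_peak = exp(−Δx²/(2σ²)) = 0.48 ⇒ Δx = σ·√(−2 ln 0.48) = 11.67 × 1.212 = 14.14 m.
Width = 2Δx = 28.3 m.

28.3 m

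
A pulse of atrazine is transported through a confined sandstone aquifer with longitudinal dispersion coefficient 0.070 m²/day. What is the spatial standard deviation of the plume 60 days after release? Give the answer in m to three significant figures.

Dispersive spreading gives a Gaussian with σ² = 2Dt; advection only shifts the center.
σ = √(2 × 0.070 × 60) = 2.90 m.

2.90 m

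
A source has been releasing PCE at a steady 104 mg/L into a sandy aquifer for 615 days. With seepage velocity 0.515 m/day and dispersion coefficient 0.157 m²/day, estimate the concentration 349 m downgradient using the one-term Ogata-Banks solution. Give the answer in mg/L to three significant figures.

For a continuous step input, C/C₀ ≈ ½·erfc((x−vt)/(2√(Dt))).
vt = 0.515 × 615 = 316.725 m and 2√(Dt) = 2√(0.157 × 615) = 19.65 m.
Argument (x−vt)/(2√(Dt)) = (349 − 316.725)/19.65 = 1.642; ½·erfc(1.642) = 0.01011.
C = 104 × 0.01011 = 1.05 mg/L.

1.05 mg/L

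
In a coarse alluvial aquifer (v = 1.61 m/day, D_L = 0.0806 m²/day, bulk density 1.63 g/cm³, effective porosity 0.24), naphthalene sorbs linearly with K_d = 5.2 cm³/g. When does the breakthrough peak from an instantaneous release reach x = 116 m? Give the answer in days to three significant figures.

Retardation factor R = 1 + ρ_b·K_d/n = 1 + 1.63 × 5.2/0.24 = 36.32.
Sorption retards both mechanisms: v_R = v/R = 0.04433 m/day, D_R = D/R = 0.002219 m²/day.
Peak time from v_R²t² + 2D_R t − x² = 0: t = (√(D_R² + v_R²x²) − D_R)/v_R².
√(D_R² + v_R²x²) = √(0.002219² + 0.04433² × 116²) = 5.142; v_R² = 0.001965.
t = (5.142 − 0.002219)/0.001965 = 2620 days.

2620 days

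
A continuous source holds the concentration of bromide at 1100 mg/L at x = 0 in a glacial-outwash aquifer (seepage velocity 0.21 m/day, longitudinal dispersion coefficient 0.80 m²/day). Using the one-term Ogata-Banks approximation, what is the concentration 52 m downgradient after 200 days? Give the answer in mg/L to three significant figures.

For a continuous step input, C/C₀ ≈ ½·erfc((x−vt)/(2√(Dt))).
vt = 0.21 × 200 = 42 m and 2√(Dt) = 2√(0.80 × 200) = 25.30 m.
Argument (x−vt)/(2√(Dt)) = (52 − 42)/25.30 = 0.3953; ½·erfc(0.3953) = 0.2881.
C = 1100 × 0.2881 = 317 mg/L.

317 mg/L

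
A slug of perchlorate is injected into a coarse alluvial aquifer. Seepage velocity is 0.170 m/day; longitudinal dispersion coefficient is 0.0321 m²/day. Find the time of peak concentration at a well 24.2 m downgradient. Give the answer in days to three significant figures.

For the 1D instantaneous-source solution, setting ∂C/∂t = 0 at fixed x gives v²t² + 2Dt − x² = 0, so t = (√(D² + v²x²) − D)/v².
√(D² + v²x²) = √(0.0321² + 0.170² × 24.2²) = 4.114; v² = 0.0289.
t = (4.114 − 0.0321)/0.0289 = 141 days (vs. the pure-advection estimate x/v = 142 d).

141 days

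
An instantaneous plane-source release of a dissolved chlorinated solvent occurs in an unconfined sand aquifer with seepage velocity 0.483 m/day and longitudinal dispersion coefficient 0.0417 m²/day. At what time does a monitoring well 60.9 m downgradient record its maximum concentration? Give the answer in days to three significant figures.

For the 1D instantaneous-source solution, setting ∂C/∂t = 0 at fixed x gives v²t² + 2Dt − x² = 0, so t = (√(D² + v²x²) − D)/v².
√(D² + v²x²) = √(0.0417² + 0.483² × 60.9²) = 29.41; v² = 0.233289.
t = (29.41 − 0.0417)/0.233289 = 126 days (vs. the pure-advection estimate x/v = 126 d).

126 days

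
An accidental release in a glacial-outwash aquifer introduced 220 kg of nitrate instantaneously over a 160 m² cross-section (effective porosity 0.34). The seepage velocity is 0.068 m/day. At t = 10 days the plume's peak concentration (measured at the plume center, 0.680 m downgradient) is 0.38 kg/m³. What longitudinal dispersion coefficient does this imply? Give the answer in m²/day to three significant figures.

At the plume center C_max = M/(n_e·A·√(4πDt)), so D = M²/(4πt·(n_e·A·C_max)²).
n_e·A·C_max = 0.34 × 160 × 0.38 = 20.67 kg/m.
D = 220²/(4π × 10 × 20.67²) = 0.901 m²/day.

0.901 m²/day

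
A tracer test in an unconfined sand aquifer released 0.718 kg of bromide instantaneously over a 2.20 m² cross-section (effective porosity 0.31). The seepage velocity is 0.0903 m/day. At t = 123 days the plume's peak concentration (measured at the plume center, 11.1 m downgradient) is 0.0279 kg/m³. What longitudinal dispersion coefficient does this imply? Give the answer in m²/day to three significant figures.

At the plume center C_max = M/(n_e·A·√(4πDt)), so D = M²/(4πt·(n_e·A·C_max)²).
n_e·A·C_max = 0.31 × 2.20 × 0.0279 = 0.01903 kg/m.
D = 0.718²/(4π × 123 × 0.01903²) = 0.921 m²/day.

0.921 m²/day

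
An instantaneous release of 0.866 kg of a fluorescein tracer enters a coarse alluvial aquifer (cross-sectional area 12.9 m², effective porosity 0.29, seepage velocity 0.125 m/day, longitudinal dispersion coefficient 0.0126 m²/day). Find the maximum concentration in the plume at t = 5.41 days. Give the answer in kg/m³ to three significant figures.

The peak of an instantaneous 1D plume sits at x = vt; there the Gaussian factor is 1 and C_max = M/(n_e·A·√(4πDt)), where n_e·A is the pore area the mass is dissolved in.
√(4πDt) = √(4π × 0.0126 × 5.41) = 0.9255 m, so C_max = 0.866/(0.29 × 12.9 × 0.9255) = 0.250 kg/m³.

0.250 kg/m³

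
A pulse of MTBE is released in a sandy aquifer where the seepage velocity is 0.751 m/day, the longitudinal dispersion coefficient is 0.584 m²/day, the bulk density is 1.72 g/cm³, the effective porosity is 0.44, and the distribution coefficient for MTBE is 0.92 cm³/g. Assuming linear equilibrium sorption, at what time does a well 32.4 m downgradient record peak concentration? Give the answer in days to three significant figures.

194 days

Retardation factor R = 1 + ρ_b·K_d/n = 1 + 1.72 × 0.92/0.44 = 4.596.
Sorption retards both mechanisms: v_R = v/R = 0.1634 m/day, D_R = D/R = 0.1271 m²/day.
Peak time from v_R²t² + 2D_R t − x² = 0: t = (√(D_R² + v_R²x²) − D_R)/v_R².
√(D_R² + v_R²x²) = √(0.1271² + 0.1634² × 32.4²) = 5.296; v_R² = 0.02670.
t = (5.296 − 0.1271)/0.02670 = 194 days.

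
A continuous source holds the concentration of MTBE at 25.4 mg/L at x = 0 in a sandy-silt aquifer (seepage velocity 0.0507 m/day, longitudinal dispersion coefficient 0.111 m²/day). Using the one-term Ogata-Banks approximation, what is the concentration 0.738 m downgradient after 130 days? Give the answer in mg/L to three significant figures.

21.9 mg/L

For a continuous step input, C/C₀ ≈ ½·erfc((x−vt)/(2√(Dt))).
vt = 0.0507 × 130 = 6.591 m and 2√(Dt) = 2√(0.111 × 130) = 7.597 m.
Argument (x−vt)/(2√(Dt)) = (0.738 − 6.591)/7.597 = -0.7704; ½·erfc(-0.7704) = 0.8620.
C = 25.4 × 0.8620 = 21.9 mg/L.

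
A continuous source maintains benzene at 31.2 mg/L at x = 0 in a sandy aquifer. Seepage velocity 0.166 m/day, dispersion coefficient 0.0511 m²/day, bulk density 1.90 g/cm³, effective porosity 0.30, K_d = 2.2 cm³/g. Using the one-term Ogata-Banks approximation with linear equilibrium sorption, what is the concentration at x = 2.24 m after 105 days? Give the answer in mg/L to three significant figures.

Retardation factor R = 1 + ρ_b·K_d/n = 1 + 1.90 × 2.2/0.30 = 14.93.
Sorption retards both mechanisms: v_R = v/R = 0.01112 m/day, D_R = D/R = 0.003423 m²/day.
v_R·t = 0.01112 × 105 = 1.1676 m; 2√(D_R t) = 1.199 m; argument = (2.24 − 1.1676)/1.199 = 0.8944.
C = C₀ × ½·erfc(0.8944) = 31.2 × 0.1030 = 3.21 mg/L.

3.21 mg/L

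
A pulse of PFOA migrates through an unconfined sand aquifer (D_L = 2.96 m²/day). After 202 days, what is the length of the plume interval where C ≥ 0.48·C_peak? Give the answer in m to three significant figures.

The plume is Gaussian with σ = √(2Dt) = √(2 × 2.96 × 202) = 34.58 m.
C/C_peak = exp(−Δx²/(2σ²)) = 0.48 ⇒ Δx = σ·√(−2 ln 0.48) = 34.58 × 1.212 = 41.91 m.
Width = 2Δx = 83.8 m.

83.8 m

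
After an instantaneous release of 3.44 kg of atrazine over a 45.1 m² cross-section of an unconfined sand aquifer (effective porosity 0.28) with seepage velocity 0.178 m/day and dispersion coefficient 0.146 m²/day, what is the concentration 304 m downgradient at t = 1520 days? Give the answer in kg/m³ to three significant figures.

0.00146 kg/m³

For an instantaneous plane source, C(x,t) = M/(n_e·A·√(4πDt)) · exp(−(x−vt)²/(4Dt)), with n_e·A the pore (flow) area.
Plume center vt = 0.178 × 1520 = 270.56 m, so the well at 304 m is 33.44 m downgradient of the peak.
√(4πDt) = 52.81 m, giving peak height M/(n_e·A·√(4πDt)) = 3.44/(0.28 × 45.1 × 52.81) = 0.005158 kg/m³.
(x−vt)²/(4Dt) = (33.44)²/(4 × 0.146 × 1520) = 1.260; exp(−1.260) = 0.2837.
C = 0.005158 × 0.2837 = 0.00146 kg/m³.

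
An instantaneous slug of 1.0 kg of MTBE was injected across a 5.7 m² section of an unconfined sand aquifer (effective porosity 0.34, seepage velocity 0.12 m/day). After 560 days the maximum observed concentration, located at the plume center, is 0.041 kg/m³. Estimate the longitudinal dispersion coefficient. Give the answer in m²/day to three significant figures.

0.0225 m²/day

At the plume center C_max = M/(n_e·A·√(4πDt)), so D = M²/(4πt·(n_e·A·C_max)²).
n_e·A·C_max = 0.34 × 5.7 × 0.041 = 0.07946 kg/m.
D = 1.0²/(4π × 560 × 0.07946²) = 0.0225 m²/day.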